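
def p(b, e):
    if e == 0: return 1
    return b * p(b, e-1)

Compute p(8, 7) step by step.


p(8, 7)
= 8 * p(8, 6)
= 8 * 8 * p(8, 5)
= 8 * 8 * 8 * p(8, 4)
= 8 * 8 * 8 * 8 * p(8, 3)
= 8 * 8 * 8 * 8 * 8 * p(8, 2)
= 8 * 8 * 8 * 8 * 8 * 8 * p(8, 1)
= 8 * 8 * 8 * 8 * 8 * 8 * 8 * p(8, 0)
= 8 * 8 * 8 * 8 * 8 * 8 * 8 * 1
= 2097152

2097152


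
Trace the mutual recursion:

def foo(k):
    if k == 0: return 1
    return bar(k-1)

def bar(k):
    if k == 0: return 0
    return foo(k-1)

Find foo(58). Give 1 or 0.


foo(58) = bar(57)
bar(57) = foo(56)
foo(56) = bar(55)
bar(55) = foo(54)
foo(54) = bar(53)
bar(53) = foo(52)
foo(52) = bar(51)
bar(51) = foo(50)
foo(50) = bar(49)
bar(49) = foo(48)
foo(48) = bar(47)
bar(47) = foo(46)
foo(46) = bar(45)
bar(45) = foo(44)
foo(44) = bar(43)
bar(43) = foo(42)
foo(42) = bar(41)
bar(41) = foo(40)
foo(40) = bar(39)
bar(39) = foo(38)
foo(38) = bar(37)
bar(37) = foo(36)
foo(36) = bar(35)
bar(35) = foo(34)
foo(34) = bar(33)
bar(33) = foo(32)
foo(32) = bar(31)
bar(31) = foo(30)
foo(30) = bar(29)
bar(29) = foo(28)
foo(28) = bar(27)
bar(27) = foo(26)
foo(26) = bar(25)
bar(25) = foo(24)
foo(24) = bar(23)
bar(23) = foo(22)
foo(22) = bar(21)
bar(21) = foo(20)
foo(20) = bar(19)
bar(19) = foo(18)
foo(18) = bar(17)
bar(17) = foo(16)
foo(16) = bar(15)
bar(15) = foo(14)
foo(14) = bar(13)
bar(13) = foo(12)
foo(12) = bar(11)
bar(11) = foo(10)
foo(10) = bar(9)
bar(9) = foo(8)
foo(8) = bar(7)
bar(7) = foo(6)
foo(6) = bar(5)
bar(5) = foo(4)
foo(4) = bar(3)
bar(3) = foo(2)
foo(2) = bar(1)
bar(1) = foo(0)
foo(0) = 1  (base case)
Result: 1

1


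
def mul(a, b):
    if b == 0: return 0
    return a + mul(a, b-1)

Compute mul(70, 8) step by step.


mul(70, 8) = 70 + mul(70, 7)
mul(70, 7) = 70 + mul(70, 6)
mul(70, 6) = 70 + mul(70, 5)
mul(70, 5) = 70 + mul(70, 4)
mul(70, 4) = 70 + mul(70, 3)
mul(70, 3) = 70 + mul(70, 2)
mul(70, 2) = 70 + mul(70, 1)
mul(70, 1) = 70 + mul(70, 0)
mul(70, 0) = 0  (base case)
Total: 70 + 70 + 70 + 70 + 70 + 70 + 70 + 70 + 0 = 560

560


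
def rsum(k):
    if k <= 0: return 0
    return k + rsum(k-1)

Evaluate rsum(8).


rsum(8)
= 8 + 7 + 6 + 5 + 4 + 3 + 2 + 1 + rsum(0)
= 8 + 7 + 6 + 5 + 4 + 3 + 2 + 1 + 0
= 36

36


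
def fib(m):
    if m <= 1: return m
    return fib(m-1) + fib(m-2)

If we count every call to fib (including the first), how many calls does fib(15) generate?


Let C(n) = total calls for fib(n)
C(0) = 1, C(1) = 1
C(2) = 1 + C(1) + C(0) = 1 + 1 + 1 = 3
C(3) = 1 + C(2) + C(1) = 1 + 3 + 1 = 5
C(4) = 1 + C(3) + C(2) = 1 + 5 + 3 = 9
C(5) = 1 + C(4) + C(3) = 1 + 9 + 5 = 15
C(6) = 1 + C(5) + C(4) = 1 + 15 + 9 = 25
C(7) = 1 + C(6) + C(5) = 1 + 25 + 15 = 41
C(8) = 1 + C(7) + C(6) = 1 + 41 + 25 = 67
C(9) = 1 + C(8) + C(7) = 1 + 67 + 41 = 109
C(10) = 1 + C(9) + C(8) = 1 + 109 + 67 = 177
C(11) = 1 + C(10) + C(9) = 1 + 177 + 109 = 287
C(12) = 1 + C(11) + C(10) = 1 + 287 + 177 = 465
C(13) = 1 + C(12) + C(11) = 1 + 465 + 287 = 753
C(14) = 1 + C(13) + C(12) = 1 + 753 + 465 = 1219
C(15) = 1 + C(14) + C(13) = 1 + 1219 + 753 = 1973

1973


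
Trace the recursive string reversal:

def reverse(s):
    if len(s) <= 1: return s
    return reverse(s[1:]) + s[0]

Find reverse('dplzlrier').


reverse('dplzlrier') = reverse('plzlrier') + 'd'
reverse('plzlrier') = reverse('lzlrier') + 'p'
reverse('lzlrier') = reverse('zlrier') + 'l'
reverse('zlrier') = reverse('lrier') + 'z'
reverse('lrier') = reverse('rier') + 'l'
reverse('rier') = reverse('ier') + 'r'
reverse('ier') = reverse('er') + 'i'
reverse('er') = reverse('r') + 'e'
reverse('r') = 'r'  (base case)
Concatenating: 'r' + 'e' + 'i' + 'r' + 'l' + 'z' + 'l' + 'p' + 'd' = 'reirlzlpd'

reirlzlpd


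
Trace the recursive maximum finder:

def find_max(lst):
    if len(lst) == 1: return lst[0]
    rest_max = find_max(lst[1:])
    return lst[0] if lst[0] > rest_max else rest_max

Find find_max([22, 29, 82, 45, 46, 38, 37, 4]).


find_max([22, 29, 82, 45, 46, 38, 37, 4]): compare 22 with find_max([29, 82, 45, 46, 38, 37, 4])
find_max([29, 82, 45, 46, 38, 37, 4]): compare 29 with find_max([82, 45, 46, 38, 37, 4])
find_max([82, 45, 46, 38, 37, 4]): compare 82 with find_max([45, 46, 38, 37, 4])
find_max([45, 46, 38, 37, 4]): compare 45 with find_max([46, 38, 37, 4])
find_max([46, 38, 37, 4]): compare 46 with find_max([38, 37, 4])
find_max([38, 37, 4]): compare 38 with find_max([37, 4])
find_max([37, 4]): compare 37 with find_max([4])
find_max([4]) = 4  (base case)
Compare 37 with 4 -> 37
Compare 38 with 37 -> 38
Compare 46 with 38 -> 46
Compare 45 with 46 -> 46
Compare 82 with 46 -> 82
Compare 29 with 82 -> 82
Compare 22 with 82 -> 82

82


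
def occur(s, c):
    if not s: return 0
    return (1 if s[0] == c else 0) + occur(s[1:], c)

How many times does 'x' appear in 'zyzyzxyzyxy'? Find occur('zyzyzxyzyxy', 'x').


s[0]='z' != 'x' -> 0
s[0]='y' != 'x' -> 0
s[0]='z' != 'x' -> 0
s[0]='y' != 'x' -> 0
s[0]='z' != 'x' -> 0
s[0]='x' == 'x' -> 1
s[0]='y' != 'x' -> 0
s[0]='z' != 'x' -> 0
s[0]='y' != 'x' -> 0
s[0]='x' == 'x' -> 1
s[0]='y' != 'x' -> 0
Sum: 0 + 0 + 0 + 0 + 0 + 1 + 0 + 0 + 0 + 1 + 0 = 2

2


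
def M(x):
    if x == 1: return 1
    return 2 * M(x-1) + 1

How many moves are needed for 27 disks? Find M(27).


M(27) = 2 * M(26) + 1
M(26) = 2 * M(25) + 1
M(25) = 2 * M(24) + 1
M(24) = 2 * M(23) + 1
M(23) = 2 * M(22) + 1
M(22) = 2 * M(21) + 1
M(21) = 2 * M(20) + 1
M(20) = 2 * M(19) + 1
M(19) = 2 * M(18) + 1
M(18) = 2 * M(17) + 1
M(17) = 2 * M(16) + 1
M(16) = 2 * M(15) + 1
M(15) = 2 * M(14) + 1
M(14) = 2 * M(13) + 1
M(13) = 2 * M(12) + 1
M(12) = 2 * M(11) + 1
M(11) = 2 * M(10) + 1
M(10) = 2 * M(9) + 1
M(9) = 2 * M(8) + 1
M(8) = 2 * M(7) + 1
M(7) = 2 * M(6) + 1
M(6) = 2 * M(5) + 1
M(5) = 2 * M(4) + 1
M(4) = 2 * M(3) + 1
M(3) = 2 * M(2) + 1
M(2) = 2 * M(1) + 1
M(1) = 1  (base case)
M(2) = 2 * 1 + 1 = 3
M(3) = 2 * 3 + 1 = 7
M(4) = 2 * 7 + 1 = 15
M(5) = 2 * 15 + 1 = 31
M(6) = 2 * 31 + 1 = 63
M(7) = 2 * 63 + 1 = 127
M(8) = 2 * 127 + 1 = 255
M(9) = 2 * 255 + 1 = 511
M(10) = 2 * 511 + 1 = 1023
M(11) = 2 * 1023 + 1 = 2047
M(12) = 2 * 2047 + 1 = 4095
M(13) = 2 * 4095 + 1 = 8191
M(14) = 2 * 8191 + 1 = 16383
M(15) = 2 * 16383 + 1 = 32767
M(16) = 2 * 32767 + 1 = 65535
M(17) = 2 * 65535 + 1 = 131071
M(18) = 2 * 131071 + 1 = 262143
M(19) = 2 * 262143 + 1 = 524287
M(20) = 2 * 524287 + 1 = 1048575
M(21) = 2 * 1048575 + 1 = 2097151
M(22) = 2 * 2097151 + 1 = 4194303
M(23) = 2 * 4194303 + 1 = 8388607
M(24) = 2 * 8388607 + 1 = 16777215
M(25) = 2 * 16777215 + 1 = 33554431
M(26) = 2 * 33554431 + 1 = 67108863
M(27) = 2 * 67108863 + 1 = 134217727

134217727


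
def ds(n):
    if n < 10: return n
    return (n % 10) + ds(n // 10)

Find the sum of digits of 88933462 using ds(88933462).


ds(88933462) = 2 + ds(8893346)
ds(8893346) = 6 + ds(889334)
ds(889334) = 4 + ds(88933)
ds(88933) = 3 + ds(8893)
ds(8893) = 3 + ds(889)
ds(889) = 9 + ds(88)
ds(88) = 8 + ds(8)
ds(8) = 8  (base case)
Total: 2 + 6 + 4 + 3 + 3 + 9 + 8 + 8 = 43

43


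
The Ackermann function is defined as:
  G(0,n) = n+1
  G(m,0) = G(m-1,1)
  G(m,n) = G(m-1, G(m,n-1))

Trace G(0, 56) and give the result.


G(0, 56) = 57
Result: G(0, 56) = 57

57


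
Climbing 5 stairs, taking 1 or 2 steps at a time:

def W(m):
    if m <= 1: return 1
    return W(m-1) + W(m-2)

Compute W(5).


Building up from base cases:
W(0) = 1
W(1) = 1
W(2) = W(1) + W(0) = 1 + 1 = 2
W(3) = W(2) + W(1) = 2 + 1 = 3
W(4) = W(3) + W(2) = 3 + 2 = 5
W(5) = W(4) + W(3) = 5 + 3 = 8

8


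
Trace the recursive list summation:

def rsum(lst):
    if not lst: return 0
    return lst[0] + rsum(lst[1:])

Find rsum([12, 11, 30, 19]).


rsum([12, 11, 30, 19]) = 12 + rsum([11, 30, 19])
rsum([11, 30, 19]) = 11 + rsum([30, 19])
rsum([30, 19]) = 30 + rsum([19])
rsum([19]) = 19 + rsum([])
rsum([]) = 0  (base case)
Total: 12 + 11 + 30 + 19 + 0 = 72

72


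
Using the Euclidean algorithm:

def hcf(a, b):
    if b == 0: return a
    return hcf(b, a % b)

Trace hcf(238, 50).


hcf(238, 50) = hcf(50, 38)
hcf(50, 38) = hcf(38, 12)
hcf(38, 12) = hcf(12, 2)
hcf(12, 2) = hcf(2, 0)
hcf(2, 0) = 2  (base case)

2


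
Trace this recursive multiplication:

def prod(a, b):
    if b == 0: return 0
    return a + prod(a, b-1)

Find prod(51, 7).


prod(51, 7) = 51 + prod(51, 6)
prod(51, 6) = 51 + prod(51, 5)
prod(51, 5) = 51 + prod(51, 4)
prod(51, 4) = 51 + prod(51, 3)
prod(51, 3) = 51 + prod(51, 2)
prod(51, 2) = 51 + prod(51, 1)
prod(51, 1) = 51 + prod(51, 0)
prod(51, 0) = 0  (base case)
Total: 51 + 51 + 51 + 51 + 51 + 51 + 51 + 0 = 357

357


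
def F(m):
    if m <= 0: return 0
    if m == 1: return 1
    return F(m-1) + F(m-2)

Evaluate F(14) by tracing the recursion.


Computing F(14) bottom-up:
F(0) = 0
F(1) = 1
F(2) = F(1) + F(0) = 1 + 0 = 1
F(3) = F(2) + F(1) = 1 + 1 = 2
F(4) = F(3) + F(2) = 2 + 1 = 3
F(5) = F(4) + F(3) = 3 + 2 = 5
F(6) = F(5) + F(4) = 5 + 3 = 8
F(7) = F(6) + F(5) = 8 + 5 = 13
F(8) = F(7) + F(6) = 13 + 8 = 21
F(9) = F(8) + F(7) = 21 + 13 = 34
F(10) = F(9) + F(8) = 34 + 21 = 55
F(11) = F(10) + F(9) = 55 + 34 = 89
F(12) = F(11) + F(10) = 89 + 55 = 144
F(13) = F(12) + F(11) = 144 + 89 = 233
F(14) = F(13) + F(12) = 233 + 144 = 377

377


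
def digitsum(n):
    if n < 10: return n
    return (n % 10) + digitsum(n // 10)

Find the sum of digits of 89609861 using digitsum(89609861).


digitsum(89609861) = 1 + digitsum(8960986)
digitsum(8960986) = 6 + digitsum(896098)
digitsum(896098) = 8 + digitsum(89609)
digitsum(89609) = 9 + digitsum(8960)
digitsum(8960) = 0 + digitsum(896)
digitsum(896) = 6 + digitsum(89)
digitsum(89) = 9 + digitsum(8)
digitsum(8) = 8  (base case)
Total: 1 + 6 + 8 + 9 + 0 + 6 + 9 + 8 = 47

47


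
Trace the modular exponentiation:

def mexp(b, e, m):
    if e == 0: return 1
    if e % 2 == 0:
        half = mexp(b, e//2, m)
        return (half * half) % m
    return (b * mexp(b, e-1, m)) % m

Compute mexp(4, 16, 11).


mexp(4, 16, 11): e is even, compute mexp(4, 8, 11)
  mexp(4, 8, 11): e is even, compute mexp(4, 4, 11)
    mexp(4, 4, 11): e is even, compute mexp(4, 2, 11)
      mexp(4, 2, 11): e is even, compute mexp(4, 1, 11)
        mexp(4, 1, 11): e is odd, compute mexp(4, 0, 11)
          mexp(4, 0, 11) = 1
        (4 * 1) % 11 = 4
      half=4, (4*4) % 11 = 5
    half=5, (5*5) % 11 = 3
  half=3, (3*3) % 11 = 9
half=9, (9*9) % 11 = 4

4


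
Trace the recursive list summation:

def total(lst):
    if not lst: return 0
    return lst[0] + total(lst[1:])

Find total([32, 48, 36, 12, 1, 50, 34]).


total([32, 48, 36, 12, 1, 50, 34]) = 32 + total([48, 36, 12, 1, 50, 34])
total([48, 36, 12, 1, 50, 34]) = 48 + total([36, 12, 1, 50, 34])
total([36, 12, 1, 50, 34]) = 36 + total([12, 1, 50, 34])
total([12, 1, 50, 34]) = 12 + total([1, 50, 34])
total([1, 50, 34]) = 1 + total([50, 34])
total([50, 34]) = 50 + total([34])
total([34]) = 34 + total([])
total([]) = 0  (base case)
Total: 32 + 48 + 36 + 12 + 1 + 50 + 34 + 0 = 213

213


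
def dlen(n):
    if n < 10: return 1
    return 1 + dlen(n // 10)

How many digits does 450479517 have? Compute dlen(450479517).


dlen(450479517) = 1 + dlen(45047951)
dlen(45047951) = 1 + dlen(4504795)
dlen(4504795) = 1 + dlen(450479)
dlen(450479) = 1 + dlen(45047)
dlen(45047) = 1 + dlen(4504)
dlen(4504) = 1 + dlen(450)
dlen(450) = 1 + dlen(45)
dlen(45) = 1 + dlen(4)
dlen(4) = 1  (base case: 4 < 10)
Unwinding: 1 + 1 + 1 + 1 + 1 + 1 + 1 + 1 + 1 = 9

9


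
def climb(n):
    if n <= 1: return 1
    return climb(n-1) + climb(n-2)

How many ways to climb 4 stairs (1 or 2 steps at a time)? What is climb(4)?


Building up from base cases:
climb(0) = 1
climb(1) = 1
climb(2) = climb(1) + climb(0) = 1 + 1 = 2
climb(3) = climb(2) + climb(1) = 2 + 1 = 3
climb(4) = climb(3) + climb(2) = 3 + 2 = 5

5


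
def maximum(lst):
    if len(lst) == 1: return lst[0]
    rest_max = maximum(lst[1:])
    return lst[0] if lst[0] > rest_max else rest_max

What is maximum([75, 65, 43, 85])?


maximum([75, 65, 43, 85]): compare 75 with maximum([65, 43, 85])
maximum([65, 43, 85]): compare 65 with maximum([43, 85])
maximum([43, 85]): compare 43 with maximum([85])
maximum([85]) = 85  (base case)
Compare 43 with 85 -> 85
Compare 65 with 85 -> 85
Compare 75 with 85 -> 85

85


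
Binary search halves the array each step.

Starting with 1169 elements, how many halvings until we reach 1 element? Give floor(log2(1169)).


1169 / 2 = 584
584 / 2 = 292
292 / 2 = 146
146 / 2 = 73
73 / 2 = 36
36 / 2 = 18
18 / 2 = 9
9 / 2 = 4
4 / 2 = 2
2 / 2 = 1
Reached 1 after 10 halvings

10


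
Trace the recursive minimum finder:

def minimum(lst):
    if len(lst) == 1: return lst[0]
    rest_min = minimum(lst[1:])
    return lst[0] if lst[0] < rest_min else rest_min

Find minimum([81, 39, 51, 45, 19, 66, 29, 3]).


minimum([81, 39, 51, 45, 19, 66, 29, 3]): compare 81 with minimum([39, 51, 45, 19, 66, 29, 3])
minimum([39, 51, 45, 19, 66, 29, 3]): compare 39 with minimum([51, 45, 19, 66, 29, 3])
minimum([51, 45, 19, 66, 29, 3]): compare 51 with minimum([45, 19, 66, 29, 3])
minimum([45, 19, 66, 29, 3]): compare 45 with minimum([19, 66, 29, 3])
minimum([19, 66, 29, 3]): compare 19 with minimum([66, 29, 3])
minimum([66, 29, 3]): compare 66 with minimum([29, 3])
minimum([29, 3]): compare 29 with minimum([3])
minimum([3]) = 3  (base case)
Compare 29 with 3 -> 3
Compare 66 with 3 -> 3
Compare 19 with 3 -> 3
Compare 45 with 3 -> 3
Compare 51 with 3 -> 3
Compare 39 with 3 -> 3
Compare 81 with 3 -> 3

3


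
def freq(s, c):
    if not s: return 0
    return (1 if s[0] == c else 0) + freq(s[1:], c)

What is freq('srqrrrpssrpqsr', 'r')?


s[0]='s' != 'r' -> 0
s[0]='r' == 'r' -> 1
s[0]='q' != 'r' -> 0
s[0]='r' == 'r' -> 1
s[0]='r' == 'r' -> 1
s[0]='r' == 'r' -> 1
s[0]='p' != 'r' -> 0
s[0]='s' != 'r' -> 0
s[0]='s' != 'r' -> 0
s[0]='r' == 'r' -> 1
s[0]='p' != 'r' -> 0
s[0]='q' != 'r' -> 0
s[0]='s' != 'r' -> 0
s[0]='r' == 'r' -> 1
Sum: 0 + 1 + 0 + 1 + 1 + 1 + 0 + 0 + 0 + 1 + 0 + 0 + 0 + 1 = 6

6


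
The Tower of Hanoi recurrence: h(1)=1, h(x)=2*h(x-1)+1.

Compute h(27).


h(27) = 2 * h(26) + 1
h(26) = 2 * h(25) + 1
h(25) = 2 * h(24) + 1
h(24) = 2 * h(23) + 1
h(23) = 2 * h(22) + 1
h(22) = 2 * h(21) + 1
h(21) = 2 * h(20) + 1
h(20) = 2 * h(19) + 1
h(19) = 2 * h(18) + 1
h(18) = 2 * h(17) + 1
h(17) = 2 * h(16) + 1
h(16) = 2 * h(15) + 1
h(15) = 2 * h(14) + 1
h(14) = 2 * h(13) + 1
h(13) = 2 * h(12) + 1
h(12) = 2 * h(11) + 1
h(11) = 2 * h(10) + 1
h(10) = 2 * h(9) + 1
h(9) = 2 * h(8) + 1
h(8) = 2 * h(7) + 1
h(7) = 2 * h(6) + 1
h(6) = 2 * h(5) + 1
h(5) = 2 * h(4) + 1
h(4) = 2 * h(3) + 1
h(3) = 2 * h(2) + 1
h(2) = 2 * h(1) + 1
h(1) = 1  (base case)
h(2) = 2 * 1 + 1 = 3
h(3) = 2 * 3 + 1 = 7
h(4) = 2 * 7 + 1 = 15
h(5) = 2 * 15 + 1 = 31
h(6) = 2 * 31 + 1 = 63
h(7) = 2 * 63 + 1 = 127
h(8) = 2 * 127 + 1 = 255
h(9) = 2 * 255 + 1 = 511
h(10) = 2 * 511 + 1 = 1023
h(11) = 2 * 1023 + 1 = 2047
h(12) = 2 * 2047 + 1 = 4095
h(13) = 2 * 4095 + 1 = 8191
h(14) = 2 * 8191 + 1 = 16383
h(15) = 2 * 16383 + 1 = 32767
h(16) = 2 * 32767 + 1 = 65535
h(17) = 2 * 65535 + 1 = 131071
h(18) = 2 * 131071 + 1 = 262143
h(19) = 2 * 262143 + 1 = 524287
h(20) = 2 * 524287 + 1 = 1048575
h(21) = 2 * 1048575 + 1 = 2097151
h(22) = 2 * 2097151 + 1 = 4194303
h(23) = 2 * 4194303 + 1 = 8388607
h(24) = 2 * 8388607 + 1 = 16777215
h(25) = 2 * 16777215 + 1 = 33554431
h(26) = 2 * 33554431 + 1 = 67108863
h(27) = 2 * 67108863 + 1 = 134217727

134217727


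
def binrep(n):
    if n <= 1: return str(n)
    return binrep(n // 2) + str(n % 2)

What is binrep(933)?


binrep(933) = binrep(466) + '1'
binrep(466) = binrep(233) + '0'
binrep(233) = binrep(116) + '1'
binrep(116) = binrep(58) + '0'
binrep(58) = binrep(29) + '0'
binrep(29) = binrep(14) + '1'
binrep(14) = binrep(7) + '0'
binrep(7) = binrep(3) + '1'
binrep(3) = binrep(1) + '1'
binrep(1) = '1'  (base case)
Concatenating: '1' + '1' + '1' + '0' + '1' + '0' + '0' + '1' + '0' + '1' = '1110100101'

1110100101


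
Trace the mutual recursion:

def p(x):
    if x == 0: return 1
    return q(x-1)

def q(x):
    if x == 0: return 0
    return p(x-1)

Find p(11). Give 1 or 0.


p(11) = q(10)
q(10) = p(9)
p(9) = q(8)
q(8) = p(7)
p(7) = q(6)
q(6) = p(5)
p(5) = q(4)
q(4) = p(3)
p(3) = q(2)
q(2) = p(1)
p(1) = q(0)
q(0) = 0  (base case)
Result: 0

0


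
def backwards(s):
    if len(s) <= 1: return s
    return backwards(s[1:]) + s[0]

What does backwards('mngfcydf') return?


backwards('mngfcydf') = backwards('ngfcydf') + 'm'
backwards('ngfcydf') = backwards('gfcydf') + 'n'
backwards('gfcydf') = backwards('fcydf') + 'g'
backwards('fcydf') = backwards('cydf') + 'f'
backwards('cydf') = backwards('ydf') + 'c'
backwards('ydf') = backwards('df') + 'y'
backwards('df') = backwards('f') + 'd'
backwards('f') = 'f'  (base case)
Concatenating: 'f' + 'd' + 'y' + 'c' + 'f' + 'g' + 'n' + 'm' = 'fdycfgnm'

fdycfgnm


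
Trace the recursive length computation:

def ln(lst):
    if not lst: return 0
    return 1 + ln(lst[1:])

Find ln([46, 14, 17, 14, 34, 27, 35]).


ln([46, 14, 17, 14, 34, 27, 35]) = 1 + ln([14, 17, 14, 34, 27, 35])
ln([14, 17, 14, 34, 27, 35]) = 1 + ln([17, 14, 34, 27, 35])
ln([17, 14, 34, 27, 35]) = 1 + ln([14, 34, 27, 35])
ln([14, 34, 27, 35]) = 1 + ln([34, 27, 35])
ln([34, 27, 35]) = 1 + ln([27, 35])
ln([27, 35]) = 1 + ln([35])
ln([35]) = 1 + ln([])
ln([]) = 0  (base case)
Unwinding: 1 + 1 + 1 + 1 + 1 + 1 + 1 + 0 = 7

7


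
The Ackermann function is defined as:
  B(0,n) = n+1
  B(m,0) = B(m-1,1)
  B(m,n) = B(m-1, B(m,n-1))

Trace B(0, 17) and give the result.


B(0, 17) = 18
Result: B(0, 17) = 18

18


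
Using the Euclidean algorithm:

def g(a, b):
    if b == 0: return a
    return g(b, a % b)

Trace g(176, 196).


g(176, 196) = g(196, 176)
g(196, 176) = g(176, 20)
g(176, 20) = g(20, 16)
g(20, 16) = g(16, 4)
g(16, 4) = g(4, 0)
g(4, 0) = 4  (base case)

4


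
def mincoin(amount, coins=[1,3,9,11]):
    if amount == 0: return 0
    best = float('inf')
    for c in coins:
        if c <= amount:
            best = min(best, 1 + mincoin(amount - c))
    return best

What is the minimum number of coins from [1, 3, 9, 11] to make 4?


Building up with DP:
mincoin(0) = 0
mincoin(1) = min(1+mincoin(0)=1+0=1) = 1
mincoin(2) = min(1+mincoin(1)=1+1=2) = 2
mincoin(3) = min(1+mincoin(2)=1+2=3, 1+mincoin(0)=1+0=1) = 1
mincoin(4) = min(1+mincoin(3)=1+1=2, 1+mincoin(1)=1+1=2) = 2

2


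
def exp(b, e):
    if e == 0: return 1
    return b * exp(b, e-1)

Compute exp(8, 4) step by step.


exp(8, 4)
= 8 * exp(8, 3)
= 8 * 8 * exp(8, 2)
= 8 * 8 * 8 * exp(8, 1)
= 8 * 8 * 8 * 8 * exp(8, 0)
= 8 * 8 * 8 * 8 * 1
= 4096

4096


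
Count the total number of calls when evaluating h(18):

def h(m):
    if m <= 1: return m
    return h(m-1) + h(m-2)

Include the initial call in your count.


Let C(n) = total calls for h(n)
C(0) = 1, C(1) = 1
C(2) = 1 + C(1) + C(0) = 1 + 1 + 1 = 3
C(3) = 1 + C(2) + C(1) = 1 + 3 + 1 = 5
C(4) = 1 + C(3) + C(2) = 1 + 5 + 3 = 9
C(5) = 1 + C(4) + C(3) = 1 + 9 + 5 = 15
C(6) = 1 + C(5) + C(4) = 1 + 15 + 9 = 25
C(7) = 1 + C(6) + C(5) = 1 + 25 + 15 = 41
C(8) = 1 + C(7) + C(6) = 1 + 41 + 25 = 67
C(9) = 1 + C(8) + C(7) = 1 + 67 + 41 = 109
C(10) = 1 + C(9) + C(8) = 1 + 109 + 67 = 177
C(11) = 1 + C(10) + C(9) = 1 + 177 + 109 = 287
C(12) = 1 + C(11) + C(10) = 1 + 287 + 177 = 465
C(13) = 1 + C(12) + C(11) = 1 + 465 + 287 = 753
C(14) = 1 + C(13) + C(12) = 1 + 753 + 465 = 1219
C(15) = 1 + C(14) + C(13) = 1 + 1219 + 753 = 1973
C(16) = 1 + C(15) + C(14) = 1 + 1973 + 1219 = 3193
C(17) = 1 + C(16) + C(15) = 1 + 3193 + 1973 = 5167
C(18) = 1 + C(17) + C(16) = 1 + 5167 + 3193 = 8361

8361


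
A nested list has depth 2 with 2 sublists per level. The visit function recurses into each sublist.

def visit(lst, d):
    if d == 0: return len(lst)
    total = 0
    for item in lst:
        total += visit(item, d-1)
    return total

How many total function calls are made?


At depth 0 (root): 1 call
At depth 1: each of 1 parents calls visit on 2 children = 2 calls
At depth 2: each of 2 parents calls visit on 2 children = 4 calls
Total: 1 + 2 + 4 = 7

7


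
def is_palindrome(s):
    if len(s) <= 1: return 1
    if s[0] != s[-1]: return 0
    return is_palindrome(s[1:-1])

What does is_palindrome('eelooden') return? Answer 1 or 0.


is_palindrome('eelooden'): s[0]='e' != s[-1]='n' -> return 0
Result: 0 (not a palindrome)

0


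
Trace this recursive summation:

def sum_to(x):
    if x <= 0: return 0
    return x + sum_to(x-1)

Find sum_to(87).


sum_to(87)
= 87 + 86 + 85 + 84 + 83 + 82 + 81 + 80 + 79 + 78 + 77 + 76 + 75 + 74 + 73 + 72 + 71 + 70 + 69 + 68 + 67 + 66 + 65 + 64 + 63 + 62 + 61 + 60 + 59 + 58 + 57 + 56 + 55 + 54 + 53 + 52 + 51 + 50 + 49 + 48 + 47 + 46 + 45 + 44 + 43 + 42 + 41 + 40 + 39 + 38 + 37 + 36 + 35 + 34 + 33 + 32 + 31 + 30 + 29 + 28 + 27 + 26 + 25 + 24 + 23 + 22 + 21 + 20 + 19 + 18 + 17 + 16 + 15 + 14 + 13 + 12 + 11 + 10 + 9 + 8 + 7 + 6 + 5 + 4 + 3 + 2 + 1 + sum_to(0)
= 87 + 86 + 85 + 84 + 83 + 82 + 81 + 80 + 79 + 78 + 77 + 76 + 75 + 74 + 73 + 72 + 71 + 70 + 69 + 68 + 67 + 66 + 65 + 64 + 63 + 62 + 61 + 60 + 59 + 58 + 57 + 56 + 55 + 54 + 53 + 52 + 51 + 50 + 49 + 48 + 47 + 46 + 45 + 44 + 43 + 42 + 41 + 40 + 39 + 38 + 37 + 36 + 35 + 34 + 33 + 32 + 31 + 30 + 29 + 28 + 27 + 26 + 25 + 24 + 23 + 22 + 21 + 20 + 19 + 18 + 17 + 16 + 15 + 14 + 13 + 12 + 11 + 10 + 9 + 8 + 7 + 6 + 5 + 4 + 3 + 2 + 1 + 0
= 3828

3828


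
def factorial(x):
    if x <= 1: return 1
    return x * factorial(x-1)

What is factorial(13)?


factorial(13)
= 13 * factorial(12)
= 13 * 12 * factorial(11)
= 13 * 12 * 11 * factorial(10)
= 13 * 12 * 11 * 10 * factorial(9)
= 13 * 12 * 11 * 10 * 9 * factorial(8)
= 13 * 12 * 11 * 10 * 9 * 8 * factorial(7)
= 13 * 12 * 11 * 10 * 9 * 8 * 7 * factorial(6)
= 13 * 12 * 11 * 10 * 9 * 8 * 7 * 6 * factorial(5)
= 13 * 12 * 11 * 10 * 9 * 8 * 7 * 6 * 5 * factorial(4)
= 13 * 12 * 11 * 10 * 9 * 8 * 7 * 6 * 5 * 4 * factorial(3)
= 13 * 12 * 11 * 10 * 9 * 8 * 7 * 6 * 5 * 4 * 3 * factorial(2)
= 13 * 12 * 11 * 10 * 9 * 8 * 7 * 6 * 5 * 4 * 3 * 2 * factorial(1)
= 13 * 12 * 11 * 10 * 9 * 8 * 7 * 6 * 5 * 4 * 3 * 2 * 1
= 6227020800

6227020800


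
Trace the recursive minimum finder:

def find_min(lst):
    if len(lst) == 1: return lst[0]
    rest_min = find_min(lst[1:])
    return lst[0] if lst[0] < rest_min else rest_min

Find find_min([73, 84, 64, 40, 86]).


find_min([73, 84, 64, 40, 86]): compare 73 with find_min([84, 64, 40, 86])
find_min([84, 64, 40, 86]): compare 84 with find_min([64, 40, 86])
find_min([64, 40, 86]): compare 64 with find_min([40, 86])
find_min([40, 86]): compare 40 with find_min([86])
find_min([86]) = 86  (base case)
Compare 40 with 86 -> 40
Compare 64 with 40 -> 40
Compare 84 with 40 -> 40
Compare 73 with 40 -> 40

40


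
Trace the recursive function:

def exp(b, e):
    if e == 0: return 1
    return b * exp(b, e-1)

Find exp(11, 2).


exp(11, 2)
= 11 * exp(11, 1)
= 11 * 11 * exp(11, 0)
= 11 * 11 * 1
= 121

121


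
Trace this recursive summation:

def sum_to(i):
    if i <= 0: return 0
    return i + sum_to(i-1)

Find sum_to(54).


sum_to(54)
= 54 + 53 + 52 + 51 + 50 + 49 + 48 + 47 + 46 + 45 + 44 + 43 + 42 + 41 + 40 + 39 + 38 + 37 + 36 + 35 + 34 + 33 + 32 + 31 + 30 + 29 + 28 + 27 + 26 + 25 + 24 + 23 + 22 + 21 + 20 + 19 + 18 + 17 + 16 + 15 + 14 + 13 + 12 + 11 + 10 + 9 + 8 + 7 + 6 + 5 + 4 + 3 + 2 + 1 + sum_to(0)
= 54 + 53 + 52 + 51 + 50 + 49 + 48 + 47 + 46 + 45 + 44 + 43 + 42 + 41 + 40 + 39 + 38 + 37 + 36 + 35 + 34 + 33 + 32 + 31 + 30 + 29 + 28 + 27 + 26 + 25 + 24 + 23 + 22 + 21 + 20 + 19 + 18 + 17 + 16 + 15 + 14 + 13 + 12 + 11 + 10 + 9 + 8 + 7 + 6 + 5 + 4 + 3 + 2 + 1 + 0
= 1485

1485


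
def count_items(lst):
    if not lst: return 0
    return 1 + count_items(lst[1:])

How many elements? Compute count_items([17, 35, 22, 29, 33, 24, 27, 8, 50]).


count_items([17, 35, 22, 29, 33, 24, 27, 8, 50]) = 1 + count_items([35, 22, 29, 33, 24, 27, 8, 50])
count_items([35, 22, 29, 33, 24, 27, 8, 50]) = 1 + count_items([22, 29, 33, 24, 27, 8, 50])
count_items([22, 29, 33, 24, 27, 8, 50]) = 1 + count_items([29, 33, 24, 27, 8, 50])
count_items([29, 33, 24, 27, 8, 50]) = 1 + count_items([33, 24, 27, 8, 50])
count_items([33, 24, 27, 8, 50]) = 1 + count_items([24, 27, 8, 50])
count_items([24, 27, 8, 50]) = 1 + count_items([27, 8, 50])
count_items([27, 8, 50]) = 1 + count_items([8, 50])
count_items([8, 50]) = 1 + count_items([50])
count_items([50]) = 1 + count_items([])
count_items([]) = 0  (base case)
Unwinding: 1 + 1 + 1 + 1 + 1 + 1 + 1 + 1 + 1 + 0 = 9

9


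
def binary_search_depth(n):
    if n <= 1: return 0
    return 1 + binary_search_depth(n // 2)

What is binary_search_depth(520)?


520 / 2 = 260
260 / 2 = 130
130 / 2 = 65
65 / 2 = 32
32 / 2 = 16
16 / 2 = 8
8 / 2 = 4
4 / 2 = 2
2 / 2 = 1
Reached 1 after 9 halvings

9


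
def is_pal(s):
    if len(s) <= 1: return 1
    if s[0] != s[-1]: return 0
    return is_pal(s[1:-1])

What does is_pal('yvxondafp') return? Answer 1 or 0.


is_pal('yvxondafp'): s[0]='y' != s[-1]='p' -> return 0
Result: 0 (not a palindrome)

0


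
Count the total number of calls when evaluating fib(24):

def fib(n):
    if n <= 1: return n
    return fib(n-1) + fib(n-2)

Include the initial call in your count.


Let C(n) = total calls for fib(n)
C(0) = 1, C(1) = 1
C(2) = 1 + C(1) + C(0) = 1 + 1 + 1 = 3
C(3) = 1 + C(2) + C(1) = 1 + 3 + 1 = 5
C(4) = 1 + C(3) + C(2) = 1 + 5 + 3 = 9
C(5) = 1 + C(4) + C(3) = 1 + 9 + 5 = 15
C(6) = 1 + C(5) + C(4) = 1 + 15 + 9 = 25
C(7) = 1 + C(6) + C(5) = 1 + 25 + 15 = 41
C(8) = 1 + C(7) + C(6) = 1 + 41 + 25 = 67
C(9) = 1 + C(8) + C(7) = 1 + 67 + 41 = 109
C(10) = 1 + C(9) + C(8) = 1 + 109 + 67 = 177
C(11) = 1 + C(10) + C(9) = 1 + 177 + 109 = 287
C(12) = 1 + C(11) + C(10) = 1 + 287 + 177 = 465
C(13) = 1 + C(12) + C(11) = 1 + 465 + 287 = 753
C(14) = 1 + C(13) + C(12) = 1 + 753 + 465 = 1219
C(15) = 1 + C(14) + C(13) = 1 + 1219 + 753 = 1973
C(16) = 1 + C(15) + C(14) = 1 + 1973 + 1219 = 3193
C(17) = 1 + C(16) + C(15) = 1 + 3193 + 1973 = 5167
C(18) = 1 + C(17) + C(16) = 1 + 5167 + 3193 = 8361
C(19) = 1 + C(18) + C(17) = 1 + 8361 + 5167 = 13529
C(20) = 1 + C(19) + C(18) = 1 + 13529 + 8361 = 21891
C(21) = 1 + C(20) + C(19) = 1 + 21891 + 13529 = 35421
C(22) = 1 + C(21) + C(20) = 1 + 35421 + 21891 = 57313
C(23) = 1 + C(22) + C(21) = 1 + 57313 + 35421 = 92735
C(24) = 1 + C(23) + C(22) = 1 + 92735 + 57313 = 150049

150049


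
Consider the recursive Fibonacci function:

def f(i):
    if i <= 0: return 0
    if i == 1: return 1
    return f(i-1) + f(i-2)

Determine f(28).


Computing f(28) bottom-up:
f(0) = 0
f(1) = 1
f(2) = f(1) + f(0) = 1 + 0 = 1
f(3) = f(2) + f(1) = 1 + 1 = 2
f(4) = f(3) + f(2) = 2 + 1 = 3
f(5) = f(4) + f(3) = 3 + 2 = 5
f(6) = f(5) + f(4) = 5 + 3 = 8
f(7) = f(6) + f(5) = 8 + 5 = 13
f(8) = f(7) + f(6) = 13 + 8 = 21
f(9) = f(8) + f(7) = 21 + 13 = 34
f(10) = f(9) + f(8) = 34 + 21 = 55
f(11) = f(10) + f(9) = 55 + 34 = 89
f(12) = f(11) + f(10) = 89 + 55 = 144
f(13) = f(12) + f(11) = 144 + 89 = 233
f(14) = f(13) + f(12) = 233 + 144 = 377
f(15) = f(14) + f(13) = 377 + 233 = 610
f(16) = f(15) + f(14) = 610 + 377 = 987
f(17) = f(16) + f(15) = 987 + 610 = 1597
f(18) = f(17) + f(16) = 1597 + 987 = 2584
f(19) = f(18) + f(17) = 2584 + 1597 = 4181
f(20) = f(19) + f(18) = 4181 + 2584 = 6765
f(21) = f(20) + f(19) = 6765 + 4181 = 10946
f(22) = f(21) + f(20) = 10946 + 6765 = 17711
f(23) = f(22) + f(21) = 17711 + 10946 = 28657
f(24) = f(23) + f(22) = 28657 + 17711 = 46368
f(25) = f(24) + f(23) = 46368 + 28657 = 75025
f(26) = f(25) + f(24) = 75025 + 46368 = 121393
f(27) = f(26) + f(25) = 121393 + 75025 = 196418
f(28) = f(27) + f(26) = 196418 + 121393 = 317811

317811


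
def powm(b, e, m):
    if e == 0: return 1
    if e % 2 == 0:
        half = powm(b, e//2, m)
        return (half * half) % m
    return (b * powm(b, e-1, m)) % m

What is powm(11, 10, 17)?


powm(11, 10, 17): e is even, compute powm(11, 5, 17)
  powm(11, 5, 17): e is odd, compute powm(11, 4, 17)
    powm(11, 4, 17): e is even, compute powm(11, 2, 17)
      powm(11, 2, 17): e is even, compute powm(11, 1, 17)
        powm(11, 1, 17): e is odd, compute powm(11, 0, 17)
          powm(11, 0, 17) = 1
        (11 * 1) % 17 = 11
      half=11, (11*11) % 17 = 2
    half=2, (2*2) % 17 = 4
  (11 * 4) % 17 = 10
half=10, (10*10) % 17 = 15

15


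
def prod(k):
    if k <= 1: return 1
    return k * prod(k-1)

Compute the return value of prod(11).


prod(11)
= 11 * prod(10)
= 11 * 10 * prod(9)
= 11 * 10 * 9 * prod(8)
= 11 * 10 * 9 * 8 * prod(7)
= 11 * 10 * 9 * 8 * 7 * prod(6)
= 11 * 10 * 9 * 8 * 7 * 6 * prod(5)
= 11 * 10 * 9 * 8 * 7 * 6 * 5 * prod(4)
= 11 * 10 * 9 * 8 * 7 * 6 * 5 * 4 * prod(3)
= 11 * 10 * 9 * 8 * 7 * 6 * 5 * 4 * 3 * prod(2)
= 11 * 10 * 9 * 8 * 7 * 6 * 5 * 4 * 3 * 2 * prod(1)
= 11 * 10 * 9 * 8 * 7 * 6 * 5 * 4 * 3 * 2 * 1
= 39916800

39916800


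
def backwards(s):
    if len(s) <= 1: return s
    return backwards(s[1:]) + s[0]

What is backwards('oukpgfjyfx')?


backwards('oukpgfjyfx') = backwards('ukpgfjyfx') + 'o'
backwards('ukpgfjyfx') = backwards('kpgfjyfx') + 'u'
backwards('kpgfjyfx') = backwards('pgfjyfx') + 'k'
backwards('pgfjyfx') = backwards('gfjyfx') + 'p'
backwards('gfjyfx') = backwards('fjyfx') + 'g'
backwards('fjyfx') = backwards('jyfx') + 'f'
backwards('jyfx') = backwards('yfx') + 'j'
backwards('yfx') = backwards('fx') + 'y'
backwards('fx') = backwards('x') + 'f'
backwards('x') = 'x'  (base case)
Concatenating: 'x' + 'f' + 'y' + 'j' + 'f' + 'g' + 'p' + 'k' + 'u' + 'o' = 'xfyjfgpkuo'

xfyjfgpkuo


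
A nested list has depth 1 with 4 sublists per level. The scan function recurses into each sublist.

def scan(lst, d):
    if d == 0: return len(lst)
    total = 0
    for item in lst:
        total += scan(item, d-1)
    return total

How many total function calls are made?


At depth 0 (root): 1 call
At depth 1: each of 1 parents calls scan on 4 children = 4 calls
Total: 1 + 4 = 5

5


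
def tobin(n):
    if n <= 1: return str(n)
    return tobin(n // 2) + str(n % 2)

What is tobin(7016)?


tobin(7016) = tobin(3508) + '0'
tobin(3508) = tobin(1754) + '0'
tobin(1754) = tobin(877) + '0'
tobin(877) = tobin(438) + '1'
tobin(438) = tobin(219) + '0'
tobin(219) = tobin(109) + '1'
tobin(109) = tobin(54) + '1'
tobin(54) = tobin(27) + '0'
tobin(27) = tobin(13) + '1'
tobin(13) = tobin(6) + '1'
tobin(6) = tobin(3) + '0'
tobin(3) = tobin(1) + '1'
tobin(1) = '1'  (base case)
Concatenating: '1' + '1' + '0' + '1' + '1' + '0' + '1' + '1' + '0' + '1' + '0' + '0' + '0' = '1101101101000'

1101101101000


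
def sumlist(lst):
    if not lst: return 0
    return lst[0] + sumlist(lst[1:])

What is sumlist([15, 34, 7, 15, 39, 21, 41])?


sumlist([15, 34, 7, 15, 39, 21, 41]) = 15 + sumlist([34, 7, 15, 39, 21, 41])
sumlist([34, 7, 15, 39, 21, 41]) = 34 + sumlist([7, 15, 39, 21, 41])
sumlist([7, 15, 39, 21, 41]) = 7 + sumlist([15, 39, 21, 41])
sumlist([15, 39, 21, 41]) = 15 + sumlist([39, 21, 41])
sumlist([39, 21, 41]) = 39 + sumlist([21, 41])
sumlist([21, 41]) = 21 + sumlist([41])
sumlist([41]) = 41 + sumlist([])
sumlist([]) = 0  (base case)
Total: 15 + 34 + 7 + 15 + 39 + 21 + 41 + 0 = 172

172


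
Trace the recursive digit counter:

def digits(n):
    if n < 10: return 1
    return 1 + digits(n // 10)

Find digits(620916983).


digits(620916983) = 1 + digits(62091698)
digits(62091698) = 1 + digits(6209169)
digits(6209169) = 1 + digits(620916)
digits(620916) = 1 + digits(62091)
digits(62091) = 1 + digits(6209)
digits(6209) = 1 + digits(620)
digits(620) = 1 + digits(62)
digits(62) = 1 + digits(6)
digits(6) = 1  (base case: 6 < 10)
Unwinding: 1 + 1 + 1 + 1 + 1 + 1 + 1 + 1 + 1 = 9

9


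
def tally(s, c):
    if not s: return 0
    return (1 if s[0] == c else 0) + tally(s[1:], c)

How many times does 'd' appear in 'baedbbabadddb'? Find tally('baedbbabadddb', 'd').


s[0]='b' != 'd' -> 0
s[0]='a' != 'd' -> 0
s[0]='e' != 'd' -> 0
s[0]='d' == 'd' -> 1
s[0]='b' != 'd' -> 0
s[0]='b' != 'd' -> 0
s[0]='a' != 'd' -> 0
s[0]='b' != 'd' -> 0
s[0]='a' != 'd' -> 0
s[0]='d' == 'd' -> 1
s[0]='d' == 'd' -> 1
s[0]='d' == 'd' -> 1
s[0]='b' != 'd' -> 0
Sum: 0 + 0 + 0 + 1 + 0 + 0 + 0 + 0 + 0 + 1 + 1 + 1 + 0 = 4

4


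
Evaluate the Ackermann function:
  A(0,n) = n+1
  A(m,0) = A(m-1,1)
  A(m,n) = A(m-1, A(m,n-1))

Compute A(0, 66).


A(0, 66) = 67
Result: A(0, 66) = 67

67


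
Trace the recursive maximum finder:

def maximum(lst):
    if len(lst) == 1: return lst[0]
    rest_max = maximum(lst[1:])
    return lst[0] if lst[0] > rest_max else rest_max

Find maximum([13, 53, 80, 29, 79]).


maximum([13, 53, 80, 29, 79]): compare 13 with maximum([53, 80, 29, 79])
maximum([53, 80, 29, 79]): compare 53 with maximum([80, 29, 79])
maximum([80, 29, 79]): compare 80 with maximum([29, 79])
maximum([29, 79]): compare 29 with maximum([79])
maximum([79]) = 79  (base case)
Compare 29 with 79 -> 79
Compare 80 with 79 -> 80
Compare 53 with 80 -> 80
Compare 13 with 80 -> 80

80


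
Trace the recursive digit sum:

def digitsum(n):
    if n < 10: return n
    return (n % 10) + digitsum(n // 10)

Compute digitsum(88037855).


digitsum(88037855) = 5 + digitsum(8803785)
digitsum(8803785) = 5 + digitsum(880378)
digitsum(880378) = 8 + digitsum(88037)
digitsum(88037) = 7 + digitsum(8803)
digitsum(8803) = 3 + digitsum(880)
digitsum(880) = 0 + digitsum(88)
digitsum(88) = 8 + digitsum(8)
digitsum(8) = 8  (base case)
Total: 5 + 5 + 8 + 7 + 3 + 0 + 8 + 8 = 44

44


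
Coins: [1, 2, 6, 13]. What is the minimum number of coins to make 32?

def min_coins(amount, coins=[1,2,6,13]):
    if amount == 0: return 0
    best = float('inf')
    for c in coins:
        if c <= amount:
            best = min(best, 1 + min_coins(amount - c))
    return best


Building up with DP:
min_coins(0) = 0
min_coins(1) = min(1+min_coins(0)=1+0=1) = 1
min_coins(2) = min(1+min_coins(1)=1+1=2, 1+min_coins(0)=1+0=1) = 1
min_coins(3) = min(1+min_coins(2)=1+1=2, 1+min_coins(1)=1+1=2) = 2
min_coins(4) = min(1+min_coins(3)=1+2=3, 1+min_coins(2)=1+1=2) = 2
min_coins(5) = min(1+min_coins(4)=1+2=3, 1+min_coins(3)=1+2=3) = 3
min_coins(6) = min(1+min_coins(5)=1+3=4, 1+min_coins(4)=1+2=3, 1+min_coins(0)=1+0=1) = 1
min_coins(7) = min(1+min_coins(6)=1+1=2, 1+min_coins(5)=1+3=4, 1+min_coins(1)=1+1=2) = 2
min_coins(8) = min(1+min_coins(7)=1+2=3, 1+min_coins(6)=1+1=2, 1+min_coins(2)=1+1=2) = 2
min_coins(9) = min(1+min_coins(8)=1+2=3, 1+min_coins(7)=1+2=3, 1+min_coins(3)=1+2=3) = 3
min_coins(10) = min(1+min_coins(9)=1+3=4, 1+min_coins(8)=1+2=3, 1+min_coins(4)=1+2=3) = 3
min_coins(11) = min(1+min_coins(10)=1+3=4, 1+min_coins(9)=1+3=4, 1+min_coins(5)=1+3=4) = 4
min_coins(12) = min(1+min_coins(11)=1+4=5, 1+min_coins(10)=1+3=4, 1+min_coins(6)=1+1=2) = 2
min_coins(13) = min(1+min_coins(12)=1+2=3, 1+min_coins(11)=1+4=5, 1+min_coins(7)=1+2=3, 1+min_coins(0)=1+0=1) = 1
min_coins(14) = min(1+min_coins(13)=1+1=2, 1+min_coins(12)=1+2=3, 1+min_coins(8)=1+2=3, 1+min_coins(1)=1+1=2) = 2
min_coins(15) = min(1+min_coins(14)=1+2=3, 1+min_coins(13)=1+1=2, 1+min_coins(9)=1+3=4, 1+min_coins(2)=1+1=2) = 2
min_coins(16) = min(1+min_coins(15)=1+2=3, 1+min_coins(14)=1+2=3, 1+min_coins(10)=1+3=4, 1+min_coins(3)=1+2=3) = 3
min_coins(17) = min(1+min_coins(16)=1+3=4, 1+min_coins(15)=1+2=3, 1+min_coins(11)=1+4=5, 1+min_coins(4)=1+2=3) = 3
min_coins(18) = min(1+min_coins(17)=1+3=4, 1+min_coins(16)=1+3=4, 1+min_coins(12)=1+2=3, 1+min_coins(5)=1+3=4) = 3
min_coins(19) = min(1+min_coins(18)=1+3=4, 1+min_coins(17)=1+3=4, 1+min_coins(13)=1+1=2, 1+min_coins(6)=1+1=2) = 2
min_coins(20) = min(1+min_coins(19)=1+2=3, 1+min_coins(18)=1+3=4, 1+min_coins(14)=1+2=3, 1+min_coins(7)=1+2=3) = 3
min_coins(21) = min(1+min_coins(20)=1+3=4, 1+min_coins(19)=1+2=3, 1+min_coins(15)=1+2=3, 1+min_coins(8)=1+2=3) = 3
min_coins(22) = min(1+min_coins(21)=1+3=4, 1+min_coins(20)=1+3=4, 1+min_coins(16)=1+3=4, 1+min_coins(9)=1+3=4) = 4
min_coins(23) = min(1+min_coins(22)=1+4=5, 1+min_coins(21)=1+3=4, 1+min_coins(17)=1+3=4, 1+min_coins(10)=1+3=4) = 4
min_coins(24) = min(1+min_coins(23)=1+4=5, 1+min_coins(22)=1+4=5, 1+min_coins(18)=1+3=4, 1+min_coins(11)=1+4=5) = 4
min_coins(25) = min(1+min_coins(24)=1+4=5, 1+min_coins(23)=1+4=5, 1+min_coins(19)=1+2=3, 1+min_coins(12)=1+2=3) = 3
min_coins(26) = min(1+min_coins(25)=1+3=4, 1+min_coins(24)=1+4=5, 1+min_coins(20)=1+3=4, 1+min_coins(13)=1+1=2) = 2
min_coins(27) = min(1+min_coins(26)=1+2=3, 1+min_coins(25)=1+3=4, 1+min_coins(21)=1+3=4, 1+min_coins(14)=1+2=3) = 3
min_coins(28) = min(1+min_coins(27)=1+3=4, 1+min_coins(26)=1+2=3, 1+min_coins(22)=1+4=5, 1+min_coins(15)=1+2=3) = 3
min_coins(29) = min(1+min_coins(28)=1+3=4, 1+min_coins(27)=1+3=4, 1+min_coins(23)=1+4=5, 1+min_coins(16)=1+3=4) = 4
min_coins(30) = min(1+min_coins(29)=1+4=5, 1+min_coins(28)=1+3=4, 1+min_coins(24)=1+4=5, 1+min_coins(17)=1+3=4) = 4
min_coins(31) = min(1+min_coins(30)=1+4=5, 1+min_coins(29)=1+4=5, 1+min_coins(25)=1+3=4, 1+min_coins(18)=1+3=4) = 4
min_coins(32) = min(1+min_coins(31)=1+4=5, 1+min_coins(30)=1+4=5, 1+min_coins(26)=1+2=3, 1+min_coins(19)=1+2=3) = 3

3


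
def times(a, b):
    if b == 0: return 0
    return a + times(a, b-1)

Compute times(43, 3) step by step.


times(43, 3) = 43 + times(43, 2)
times(43, 2) = 43 + times(43, 1)
times(43, 1) = 43 + times(43, 0)
times(43, 0) = 0  (base case)
Total: 43 + 43 + 43 + 0 = 129

129


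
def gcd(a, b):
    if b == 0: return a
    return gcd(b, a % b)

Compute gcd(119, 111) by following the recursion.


gcd(119, 111) = gcd(111, 8)
gcd(111, 8) = gcd(8, 7)
gcd(8, 7) = gcd(7, 1)
gcd(7, 1) = gcd(1, 0)
gcd(1, 0) = 1  (base case)

1


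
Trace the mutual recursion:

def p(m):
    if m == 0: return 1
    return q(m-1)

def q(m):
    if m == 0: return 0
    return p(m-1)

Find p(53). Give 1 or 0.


p(53) = q(52)
q(52) = p(51)
p(51) = q(50)
q(50) = p(49)
p(49) = q(48)
q(48) = p(47)
p(47) = q(46)
q(46) = p(45)
p(45) = q(44)
q(44) = p(43)
p(43) = q(42)
q(42) = p(41)
p(41) = q(40)
q(40) = p(39)
p(39) = q(38)
q(38) = p(37)
p(37) = q(36)
q(36) = p(35)
p(35) = q(34)
q(34) = p(33)
p(33) = q(32)
q(32) = p(31)
p(31) = q(30)
q(30) = p(29)
p(29) = q(28)
q(28) = p(27)
p(27) = q(26)
q(26) = p(25)
p(25) = q(24)
q(24) = p(23)
p(23) = q(22)
q(22) = p(21)
p(21) = q(20)
q(20) = p(19)
p(19) = q(18)
q(18) = p(17)
p(17) = q(16)
q(16) = p(15)
p(15) = q(14)
q(14) = p(13)
p(13) = q(12)
q(12) = p(11)
p(11) = q(10)
q(10) = p(9)
p(9) = q(8)
q(8) = p(7)
p(7) = q(6)
q(6) = p(5)
p(5) = q(4)
q(4) = p(3)
p(3) = q(2)
q(2) = p(1)
p(1) = q(0)
q(0) = 0  (base case)
Result: 0

0


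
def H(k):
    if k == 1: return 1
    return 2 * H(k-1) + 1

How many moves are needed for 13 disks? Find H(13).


H(13) = 2 * H(12) + 1
H(12) = 2 * H(11) + 1
H(11) = 2 * H(10) + 1
H(10) = 2 * H(9) + 1
H(9) = 2 * H(8) + 1
H(8) = 2 * H(7) + 1
H(7) = 2 * H(6) + 1
H(6) = 2 * H(5) + 1
H(5) = 2 * H(4) + 1
H(4) = 2 * H(3) + 1
H(3) = 2 * H(2) + 1
H(2) = 2 * H(1) + 1
H(1) = 1  (base case)
H(2) = 2 * 1 + 1 = 3
H(3) = 2 * 3 + 1 = 7
H(4) = 2 * 7 + 1 = 15
H(5) = 2 * 15 + 1 = 31
H(6) = 2 * 31 + 1 = 63
H(7) = 2 * 63 + 1 = 127
H(8) = 2 * 127 + 1 = 255
H(9) = 2 * 255 + 1 = 511
H(10) = 2 * 511 + 1 = 1023
H(11) = 2 * 1023 + 1 = 2047
H(12) = 2 * 2047 + 1 = 4095
H(13) = 2 * 4095 + 1 = 8191

8191


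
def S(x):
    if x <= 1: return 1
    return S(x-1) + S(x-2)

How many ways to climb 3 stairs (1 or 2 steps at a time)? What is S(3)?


Building up from base cases:
S(0) = 1
S(1) = 1
S(2) = S(1) + S(0) = 1 + 1 = 2
S(3) = S(2) + S(1) = 2 + 1 = 3

3


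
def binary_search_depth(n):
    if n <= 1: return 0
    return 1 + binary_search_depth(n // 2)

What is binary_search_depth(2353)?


2353 / 2 = 1176
1176 / 2 = 588
588 / 2 = 294
294 / 2 = 147
147 / 2 = 73
73 / 2 = 36
36 / 2 = 18
18 / 2 = 9
9 / 2 = 4
4 / 2 = 2
2 / 2 = 1
Reached 1 after 11 halvings

11


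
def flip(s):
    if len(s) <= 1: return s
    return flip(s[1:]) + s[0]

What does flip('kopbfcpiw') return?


flip('kopbfcpiw') = flip('opbfcpiw') + 'k'
flip('opbfcpiw') = flip('pbfcpiw') + 'o'
flip('pbfcpiw') = flip('bfcpiw') + 'p'
flip('bfcpiw') = flip('fcpiw') + 'b'
flip('fcpiw') = flip('cpiw') + 'f'
flip('cpiw') = flip('piw') + 'c'
flip('piw') = flip('iw') + 'p'
flip('iw') = flip('w') + 'i'
flip('w') = 'w'  (base case)
Concatenating: 'w' + 'i' + 'p' + 'c' + 'f' + 'b' + 'p' + 'o' + 'k' = 'wipcfbpok'

wipcfbpok


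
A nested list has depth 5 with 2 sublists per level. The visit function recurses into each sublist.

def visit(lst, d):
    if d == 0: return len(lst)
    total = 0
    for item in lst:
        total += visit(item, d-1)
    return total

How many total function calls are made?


At depth 0 (root): 1 call
At depth 1: each of 1 parents calls visit on 2 children = 2 calls
At depth 2: each of 2 parents calls visit on 2 children = 4 calls
At depth 3: each of 4 parents calls visit on 2 children = 8 calls
At depth 4: each of 8 parents calls visit on 2 children = 16 calls
At depth 5: each of 16 parents calls visit on 2 children = 32 calls
Total: 1 + 2 + 4 + 8 + 16 + 32 = 63

63
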